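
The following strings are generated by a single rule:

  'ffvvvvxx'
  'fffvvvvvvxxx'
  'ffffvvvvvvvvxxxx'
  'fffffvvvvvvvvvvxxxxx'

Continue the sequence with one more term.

Each string has the form f^{n} v^{2n} x^{n}, where the shown terms are n = 2, 3, 4, 5.
Setting n = 6 gives 6, 12, 6 characters in each block.

ffffffvvvvvvvvvvvvxxxxxx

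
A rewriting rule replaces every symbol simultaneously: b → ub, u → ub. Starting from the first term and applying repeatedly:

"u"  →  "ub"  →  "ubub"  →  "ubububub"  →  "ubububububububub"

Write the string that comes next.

Applying the rule to each of the 16 symbols of ubububububububub gives the pieces ub ub ub ub ub ub ub ub ub ub ub ub ub ub ub ub, which concatenate to the answer.

ubububububububububububububububub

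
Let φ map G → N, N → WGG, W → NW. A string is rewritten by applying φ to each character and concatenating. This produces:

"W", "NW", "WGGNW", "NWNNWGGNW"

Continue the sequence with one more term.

Apply φ to NWNNWGGNW symbol by symbol: N→WGG, W→NW, N→WGG, N→WGG, W→NW, G→N, G→N, N→WGG, W→NW; joined: WGG NW WGG WGG NW N N WGG NW.

WGGNWWGGWGGNWNNWGGNW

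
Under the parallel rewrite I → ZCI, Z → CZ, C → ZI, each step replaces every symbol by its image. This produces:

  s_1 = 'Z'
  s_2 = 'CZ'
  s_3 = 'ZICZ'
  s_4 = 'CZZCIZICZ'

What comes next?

Expanding CZZCIZICZ: C→ZI, Z→CZ, Z→CZ, C→ZI, I→ZCI, Z→CZ, I→ZCI, C→ZI, Z→CZ. Concatenated: ZI CZ CZ ZI ZCI CZ ZCI ZI CZ.

ZICZCZZIZCICZZCIZICZ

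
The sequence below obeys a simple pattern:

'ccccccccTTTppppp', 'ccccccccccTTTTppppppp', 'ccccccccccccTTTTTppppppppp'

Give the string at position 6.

ccccccccccccccccccTTTTTTTTppppppppppppppp

Term n consists of 2n+2 c's, followed by n T's, followed by 2n-1 p's, where the shown terms are n = 3, 4, 5.
Setting n = 8 gives 18, 8, 15 characters in each block.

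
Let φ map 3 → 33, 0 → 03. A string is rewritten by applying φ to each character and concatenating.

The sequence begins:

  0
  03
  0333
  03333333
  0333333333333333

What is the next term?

03333333333333333333333333333333

Applying the rule to each of the 16 symbols of 0333333333333333 gives the pieces 03 33 33 33 33 33 33 33 33 33 33 33 33 33 33 33, which concatenate to the answer.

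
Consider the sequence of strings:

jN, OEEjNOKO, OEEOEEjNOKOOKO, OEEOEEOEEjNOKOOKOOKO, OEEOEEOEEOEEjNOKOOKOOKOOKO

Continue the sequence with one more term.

Every step adds OEE to the front and OKO to the end of the previous string.
Applying this once more to OEEOEEOEEOEEjNOKOOKOOKOOKO:

OEEOEEOEEOEEOEEjNOKOOKOOKOOKOOKO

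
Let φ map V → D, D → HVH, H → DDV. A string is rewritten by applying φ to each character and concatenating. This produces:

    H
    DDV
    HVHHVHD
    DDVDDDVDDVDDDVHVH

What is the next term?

Replace each of the 17 characters of DDVDDDVDDVDDDVHVH in place — HVH HVH D HVH HVH HVH D HVH HVH D HVH HVH HVH D DDV D DDV — and concatenate.

HVHHVHDHVHHVHHVHDHVHHVHDHVHHVHHVHDDDVDDDV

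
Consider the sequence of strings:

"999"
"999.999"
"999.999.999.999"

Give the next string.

999.999.999.999.999.999.999.999

Each string is two copies of the previous one joined by '.'.
One more doubling of 999.999.999.999 gives the answer.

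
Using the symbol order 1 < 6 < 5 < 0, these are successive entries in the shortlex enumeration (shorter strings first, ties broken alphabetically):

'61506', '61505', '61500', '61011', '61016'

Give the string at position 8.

Advancing 3 positions from 61016 through 61016 → 61015 → 61010 reaches term 8.

61061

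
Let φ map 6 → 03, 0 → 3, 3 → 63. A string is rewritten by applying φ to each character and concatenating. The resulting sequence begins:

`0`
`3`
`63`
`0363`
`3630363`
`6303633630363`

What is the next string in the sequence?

Rewriting the 13 symbols of 6303633630363 one by one yields 03 63 3 63 03 63 63 03 63 3 63 03 63; concatenated:

036336303636303633630363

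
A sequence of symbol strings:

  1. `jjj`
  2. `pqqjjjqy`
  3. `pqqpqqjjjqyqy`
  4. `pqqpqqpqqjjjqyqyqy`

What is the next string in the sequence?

s(k+1) = pqq·s(k)·qy, so each term gains pqq as a prefix and qy as a suffix.
So the next term is pqq·pqqpqqpqqjjjqyqyqy·qy.

pqqpqqpqqpqqjjjqyqyqyqy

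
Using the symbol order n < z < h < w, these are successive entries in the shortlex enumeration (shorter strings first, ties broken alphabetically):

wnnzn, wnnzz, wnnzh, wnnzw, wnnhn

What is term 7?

Advancing 2 positions from wnnhn through wnnhn → wnnhz reaches term 7.

wnnhh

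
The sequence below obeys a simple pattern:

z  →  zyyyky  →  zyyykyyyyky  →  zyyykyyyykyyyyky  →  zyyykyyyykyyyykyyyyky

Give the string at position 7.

Each term is the previous one with yyyky appended.
From zyyykyyyykyyyykyyyyky, 2 further steps: zyyykyyyykyyyykyyyyky → zyyykyyyykyyyykyyyykyyyyky → (answer).

zyyykyyyykyyyykyyyykyyyykyyyyky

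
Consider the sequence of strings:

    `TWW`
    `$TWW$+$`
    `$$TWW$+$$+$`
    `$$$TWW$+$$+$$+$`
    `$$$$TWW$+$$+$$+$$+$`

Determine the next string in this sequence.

Each term wraps the previous one in $ on the left and $+$ on the right.
So the next term is $·$$$$TWW$+$$+$$+$$+$·$+$.

$$$$$TWW$+$$+$$+$$+$$+$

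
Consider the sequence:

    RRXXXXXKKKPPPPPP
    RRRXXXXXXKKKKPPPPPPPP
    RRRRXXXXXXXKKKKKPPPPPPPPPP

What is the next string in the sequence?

RRRRRXXXXXXXXKKKKKKPPPPPPPPPPPP

Reading off run lengths: R runs 2, 3, 4; X runs 5, 6, 7; K runs 3, 4, 5; P runs 6, 8, 10 — each is linear in n, where the shown terms are n = 3, 4, 5.
Setting n = 6 gives 5, 8, 6, 12 characters in each block.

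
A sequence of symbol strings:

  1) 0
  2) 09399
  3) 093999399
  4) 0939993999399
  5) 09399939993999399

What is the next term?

Every step adds 9399 to the end: s(k+1) = s(k)·9399.
So the next term is 09399939993999399·9399.

093999399939993999399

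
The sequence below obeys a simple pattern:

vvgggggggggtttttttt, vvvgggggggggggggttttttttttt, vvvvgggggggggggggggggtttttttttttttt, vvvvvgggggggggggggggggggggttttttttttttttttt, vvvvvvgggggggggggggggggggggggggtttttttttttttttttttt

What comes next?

vvvvvvvgggggggggggggggggggggggggggggttttttttttttttttttttttt

Term n consists of n v's, followed by 4n+1 g's, followed by 3n+2 t's, where the shown terms are n = 2, 3, 4, 5, 6.
For the next term, n = 7, so the run lengths are 7, 29, 23.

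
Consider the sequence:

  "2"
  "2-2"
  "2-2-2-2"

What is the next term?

2-2-2-2-2-2-2-2

Every step duplicates the string with '-' between the halves.
One more doubling of 2-2-2-2 gives the answer.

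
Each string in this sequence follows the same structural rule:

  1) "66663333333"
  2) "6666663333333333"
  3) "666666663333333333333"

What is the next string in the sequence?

66666666663333333333333333

Reading off run lengths: 6 runs 4, 6, 8; 3 runs 7, 10, 13 — each is linear in n, where the shown terms are n = 2, 3, 4.
For the next term, n = 5, so the run lengths are 10, 16.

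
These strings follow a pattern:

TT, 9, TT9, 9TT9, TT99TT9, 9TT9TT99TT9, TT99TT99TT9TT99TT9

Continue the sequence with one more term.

This is a Fibonacci-style word recurrence s(k) = s(k−2)·s(k−1): e.g. TT·9 = TT9.
The next term joins 9TT9TT99TT9 and TT99TT99TT9TT99TT9.

9TT9TT99TT9TT99TT99TT9TT99TT9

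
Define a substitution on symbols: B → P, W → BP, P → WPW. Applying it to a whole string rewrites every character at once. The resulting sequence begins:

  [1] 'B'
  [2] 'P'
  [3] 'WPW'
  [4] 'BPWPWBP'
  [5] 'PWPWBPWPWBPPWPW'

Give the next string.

Rewriting the 15 symbols of PWPWBPWPWBPPWPW one by one yields WPW BP WPW BP P WPW BP WPW BP P WPW WPW BP WPW BP; concatenated:

WPWBPWPWBPPWPWBPWPWBPPWPWWPWBPWPWBP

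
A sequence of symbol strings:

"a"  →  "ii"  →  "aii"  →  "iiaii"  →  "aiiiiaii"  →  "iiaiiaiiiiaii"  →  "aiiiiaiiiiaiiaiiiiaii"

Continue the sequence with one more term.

Each term (from the third on) is the two preceding terms concatenated in order: term 3 = a·ii = aii.
The next term joins iiaiiaiiiiaii and aiiiiaiiiiaiiaiiiiaii.

iiaiiaiiiiaiiaiiiiaiiiiaiiaiiiiaii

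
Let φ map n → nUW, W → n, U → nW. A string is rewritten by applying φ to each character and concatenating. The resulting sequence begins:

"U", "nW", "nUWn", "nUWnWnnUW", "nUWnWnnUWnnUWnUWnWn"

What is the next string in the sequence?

nUWnWnnUWnnUWnUWnWnnUWnUWnWnnUWnWnnUWnnUW

φ(nUWnWnnUWnnUWnUWnWn) expands symbol-by-symbol to nUW nW n nUW n nUW nUW nW n nUW nUW nW n nUW nW n nUW n nUW; joining the 19 pieces gives the next term.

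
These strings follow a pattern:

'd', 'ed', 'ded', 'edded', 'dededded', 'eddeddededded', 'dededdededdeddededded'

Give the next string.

From term 3 onward, concatenate the second-to-last term with the last: d·ed = ded, ed·ded = edded, …
So term 8 is eddeddededded·dededdededdeddededded.

eddeddededdeddededdededdeddededded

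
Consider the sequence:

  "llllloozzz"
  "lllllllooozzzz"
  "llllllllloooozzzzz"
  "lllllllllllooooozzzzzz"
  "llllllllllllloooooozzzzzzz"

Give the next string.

The n-th term is 2n-1 l's then n-1 o's then n z's, where the shown terms are n = 3, 4, 5, 6, 7.
For the next term, n = 8, so the run lengths are 15, 7, 8.

lllllllllllllllooooooozzzzzzzz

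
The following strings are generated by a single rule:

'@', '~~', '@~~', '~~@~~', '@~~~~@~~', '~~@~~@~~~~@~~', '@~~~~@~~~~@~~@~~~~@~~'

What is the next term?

From term 3 onward, concatenate the second-to-last term with the last: @·~~ = @~~, ~~·@~~ = ~~@~~, …
The next term joins ~~@~~@~~~~@~~ and @~~~~@~~~~@~~@~~~~@~~.

~~@~~@~~~~@~~@~~~~@~~~~@~~@~~~~@~~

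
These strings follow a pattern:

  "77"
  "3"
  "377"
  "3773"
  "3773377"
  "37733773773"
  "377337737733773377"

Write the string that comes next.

37733773773377337737733773773

This is a Fibonacci-style word recurrence s(k) = s(k−1)·s(k−2): e.g. 3·77 = 377.
The next term joins 377337737733773377 and 37733773773.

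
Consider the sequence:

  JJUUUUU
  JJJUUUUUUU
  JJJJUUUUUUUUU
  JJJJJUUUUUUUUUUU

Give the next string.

JJJJJJUUUUUUUUUUUUU

Reading off run lengths: J runs 2, 3, 4, 5; U runs 5, 7, 9, 11 — each is linear in n, where the shown terms are n = 2, 3, 4, 5.
At n = 6 the blocks have lengths 6, 13.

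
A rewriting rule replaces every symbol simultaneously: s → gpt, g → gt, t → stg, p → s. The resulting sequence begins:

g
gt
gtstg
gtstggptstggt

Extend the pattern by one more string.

gtstggptstggtgtsstggptstggtgtstg

Replace each of the 13 characters of gtstggptstggt in place — gt stg gpt stg gt gt s stg gpt stg gt gt stg — and concatenate.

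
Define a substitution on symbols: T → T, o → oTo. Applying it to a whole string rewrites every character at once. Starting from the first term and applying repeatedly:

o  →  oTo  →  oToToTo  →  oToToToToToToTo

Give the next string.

φ(oToToToToToToTo) expands symbol-by-symbol to oTo T oTo T oTo T oTo T oTo T oTo T oTo T oTo; joining the 15 pieces gives the next term.

oToToToToToToToToToToToToToToTo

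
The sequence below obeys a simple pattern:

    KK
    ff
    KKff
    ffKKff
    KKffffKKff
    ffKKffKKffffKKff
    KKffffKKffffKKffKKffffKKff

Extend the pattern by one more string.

ffKKffKKffffKKffKKffffKKffffKKffKKffffKKff

Each term (from the third on) is the two preceding terms concatenated in order: term 3 = KK·ff = KKff.
The next term joins ffKKffKKffffKKff and KKffffKKffffKKffKKffffKKff.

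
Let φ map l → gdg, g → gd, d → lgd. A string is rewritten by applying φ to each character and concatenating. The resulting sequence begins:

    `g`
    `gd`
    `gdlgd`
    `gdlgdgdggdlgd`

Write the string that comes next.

gdlgdgdggdlgdgdlgdgdgdlgdgdggdlgd

Replace each of the 13 characters of gdlgdgdggdlgd in place — gd lgd gdg gd lgd gd lgd gd gd lgd gdg gd lgd — and concatenate.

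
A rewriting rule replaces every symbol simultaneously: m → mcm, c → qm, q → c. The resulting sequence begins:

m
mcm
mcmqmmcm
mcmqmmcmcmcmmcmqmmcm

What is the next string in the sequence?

Applying the rule to each of the 20 symbols of mcmqmmcmcmcmmcmqmmcm gives the pieces mcm qm mcm c mcm mcm qm mcm qm mcm qm mcm mcm qm mcm c mcm mcm qm mcm, which concatenate to the answer.

mcmqmmcmcmcmmcmqmmcmqmmcmqmmcmmcmqmmcmcmcmmcmqmmcm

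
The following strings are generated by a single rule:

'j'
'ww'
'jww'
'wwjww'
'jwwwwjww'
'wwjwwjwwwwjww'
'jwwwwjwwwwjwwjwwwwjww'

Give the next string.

From term 3 onward, concatenate the second-to-last term with the last: j·ww = jww, ww·jww = wwjww, …
The next term joins wwjwwjwwwwjww and jwwwwjwwwwjwwjwwwwjww.

wwjwwjwwwwjwwjwwwwjwwwwjwwjwwwwjww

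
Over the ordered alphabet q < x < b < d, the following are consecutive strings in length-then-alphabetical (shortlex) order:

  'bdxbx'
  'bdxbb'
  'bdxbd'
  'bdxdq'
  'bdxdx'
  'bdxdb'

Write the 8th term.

Stepping forward 2 times from bdxdb: bdxdb → bdxdd, then the target.

bdbqq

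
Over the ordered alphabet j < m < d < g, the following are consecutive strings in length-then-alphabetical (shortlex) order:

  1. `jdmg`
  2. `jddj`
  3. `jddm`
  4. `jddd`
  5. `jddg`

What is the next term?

jdgj

Treat jddg as a base-4 numeral over the given alphabet and add one, carrying through any trailing g's.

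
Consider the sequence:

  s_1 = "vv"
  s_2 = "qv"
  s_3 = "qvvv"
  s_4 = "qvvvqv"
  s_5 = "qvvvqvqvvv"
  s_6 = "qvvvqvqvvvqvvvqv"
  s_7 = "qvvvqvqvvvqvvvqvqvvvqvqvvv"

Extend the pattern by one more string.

qvvvqvqvvvqvvvqvqvvvqvqvvvqvvvqvqvvvqvvvqv

Each term (from the third on) is the previous term followed by the one before it: term 3 = qv·vv = qvvv.
Continuing: qvvvqvqvvvqvvvqvqvvvqvqvvv · qvvvqvqvvvqvvvqv gives term 8.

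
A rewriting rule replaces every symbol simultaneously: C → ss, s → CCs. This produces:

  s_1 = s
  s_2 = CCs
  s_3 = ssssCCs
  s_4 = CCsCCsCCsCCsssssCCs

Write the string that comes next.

φ(CCsCCsCCsCCsssssCCs) expands symbol-by-symbol to ss ss CCs ss ss CCs ss ss CCs ss ss CCs CCs CCs CCs CCs ss ss CCs; joining the 19 pieces gives the next term.

ssssCCsssssCCsssssCCsssssCCsCCsCCsCCsCCsssssCCs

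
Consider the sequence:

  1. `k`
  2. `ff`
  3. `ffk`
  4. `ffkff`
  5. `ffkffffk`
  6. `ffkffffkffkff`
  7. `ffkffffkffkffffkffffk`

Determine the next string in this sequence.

ffkffffkffkffffkffffkffkffffkffkff

From term 3 onward, concatenate the last term with the second-to-last: ff·k = ffk, ffk·ff = ffkff, …
The next term joins ffkffffkffkffffkffffk and ffkffffkffkff.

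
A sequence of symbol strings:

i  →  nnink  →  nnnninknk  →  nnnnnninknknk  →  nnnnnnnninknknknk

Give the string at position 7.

s(k+1) = nn·s(k)·nk, so each term gains nn as a prefix and nk as a suffix.
From nnnnnnnninknknknk, 2 further steps: nnnnnnnninknknknk → nnnnnnnnnninknknknknk → (answer).

nnnnnnnnnnnninknknknknknk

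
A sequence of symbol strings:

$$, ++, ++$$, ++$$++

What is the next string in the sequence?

This is a Fibonacci-style word recurrence s(k) = s(k−1)·s(k−2): e.g. ++·$$ = ++$$.
Continuing: ++$$++ · ++$$ gives term 5.

++$$++++$$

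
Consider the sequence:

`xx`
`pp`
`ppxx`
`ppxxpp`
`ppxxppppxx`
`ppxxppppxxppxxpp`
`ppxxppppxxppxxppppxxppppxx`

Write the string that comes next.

ppxxppppxxppxxppppxxppppxxppxxppppxxppxxpp

This is a Fibonacci-style word recurrence s(k) = s(k−1)·s(k−2): e.g. pp·xx = ppxx.
The next term joins ppxxppppxxppxxppppxxppppxx and ppxxppppxxppxxpp.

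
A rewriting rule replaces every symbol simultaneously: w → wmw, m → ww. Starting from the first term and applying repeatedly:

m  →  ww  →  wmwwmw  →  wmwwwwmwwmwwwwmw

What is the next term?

Replace each of the 16 characters of wmwwwwmwwmwwwwmw in place — wmw ww wmw wmw wmw wmw ww wmw wmw ww wmw wmw wmw wmw ww wmw — and concatenate.

wmwwwwmwwmwwmwwmwwwwmwwmwwwwmwwmwwmwwmwwwwmw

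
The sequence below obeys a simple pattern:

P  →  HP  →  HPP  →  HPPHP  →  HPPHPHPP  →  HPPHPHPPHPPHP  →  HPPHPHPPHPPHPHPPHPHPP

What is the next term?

Each term (from the third on) is the previous term followed by the one before it: term 3 = HP·P = HPP.
Continuing: HPPHPHPPHPPHPHPPHPHPP · HPPHPHPPHPPHP gives term 8.

HPPHPHPPHPPHPHPPHPHPPHPPHPHPPHPPHP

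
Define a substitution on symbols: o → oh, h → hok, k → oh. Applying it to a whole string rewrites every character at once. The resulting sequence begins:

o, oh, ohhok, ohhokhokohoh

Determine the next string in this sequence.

ohhokhokohohhokohohohhokohhok

Expanding ohhokhokohoh: o→oh, h→hok, h→hok, o→oh, k→oh, h→hok, o→oh, k→oh, o→oh, h→hok, o→oh, h→hok. Concatenated: oh hok hok oh oh hok oh oh oh hok oh hok.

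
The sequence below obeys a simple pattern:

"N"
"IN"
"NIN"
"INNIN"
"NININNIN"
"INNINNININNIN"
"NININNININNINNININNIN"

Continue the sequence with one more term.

From term 3 onward, concatenate the second-to-last term with the last: N·IN = NIN, IN·NIN = INNIN, …
So term 8 is INNINNININNIN·NININNININNINNININNIN.

INNINNININNINNININNININNINNININNIN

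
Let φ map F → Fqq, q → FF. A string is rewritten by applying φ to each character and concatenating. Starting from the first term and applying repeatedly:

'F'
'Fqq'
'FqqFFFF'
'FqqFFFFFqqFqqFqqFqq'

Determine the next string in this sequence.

FqqFFFFFqqFqqFqqFqqFqqFFFFFqqFFFFFqqFFFFFqqFFFF

φ(FqqFFFFFqqFqqFqqFqq) expands symbol-by-symbol to Fqq FF FF Fqq Fqq Fqq Fqq Fqq FF FF Fqq FF FF Fqq FF FF Fqq FF FF; joining the 19 pieces gives the next term.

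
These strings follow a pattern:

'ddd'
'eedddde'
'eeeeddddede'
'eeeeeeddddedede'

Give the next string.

Every step adds ee to the front and de to the end of the previous string.
One more step from eeeeeeddddedede gives the answer.

eeeeeeeeddddededede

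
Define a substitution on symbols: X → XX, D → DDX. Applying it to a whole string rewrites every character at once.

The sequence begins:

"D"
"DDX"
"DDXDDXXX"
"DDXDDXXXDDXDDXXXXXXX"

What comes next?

Rewriting the 20 symbols of DDXDDXXXDDXDDXXXXXXX one by one yields DDX DDX XX DDX DDX XX XX XX DDX DDX XX DDX DDX XX XX XX XX XX XX XX; concatenated:

DDXDDXXXDDXDDXXXXXXXDDXDDXXXDDXDDXXXXXXXXXXXXXXX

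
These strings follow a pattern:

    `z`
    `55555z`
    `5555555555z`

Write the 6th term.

Each term is the previous one with 55555 prepended.
From 5555555555z, 3 further steps: 5555555555z → 555555555555555z → 55555555555555555555z → (answer).

5555555555555555555555555z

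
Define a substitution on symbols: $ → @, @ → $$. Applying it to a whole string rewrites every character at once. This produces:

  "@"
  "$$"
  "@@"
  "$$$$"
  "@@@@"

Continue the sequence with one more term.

$$$$$$$$

Apply φ to @@@@ symbol by symbol: @→$$, @→$$, @→$$, @→$$; joined: $$ $$ $$ $$.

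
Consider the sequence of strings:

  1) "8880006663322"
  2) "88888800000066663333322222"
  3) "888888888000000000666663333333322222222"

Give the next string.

Term n consists of 3n 8's, followed by 3n 0's, followed by n+2 6's, followed by 3n-1 3's, followed by 3n-1 2's (n = 1, 2, …).
Setting n = 4 gives 12, 12, 6, 11, 11 characters in each block.

8888888888880000000000006666663333333333322222222222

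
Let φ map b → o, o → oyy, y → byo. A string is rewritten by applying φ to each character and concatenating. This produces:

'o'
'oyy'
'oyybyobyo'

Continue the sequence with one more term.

Rewriting each symbol of oyybyobyo: o→oyy, y→byo, y→byo, b→o, y→byo, o→oyy, b→o, y→byo, o→oyy, which concatenates to oyy byo byo o byo oyy o byo oyy.

oyybyobyoobyooyyobyooyy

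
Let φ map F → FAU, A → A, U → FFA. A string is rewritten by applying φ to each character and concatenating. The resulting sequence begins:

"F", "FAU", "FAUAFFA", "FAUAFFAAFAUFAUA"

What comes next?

FAUAFFAAFAUFAUAAFAUAFFAFAUAFFAA

Replace each of the 15 characters of FAUAFFAAFAUFAUA in place — FAU A FFA A FAU FAU A A FAU A FFA FAU A FFA A — and concatenate.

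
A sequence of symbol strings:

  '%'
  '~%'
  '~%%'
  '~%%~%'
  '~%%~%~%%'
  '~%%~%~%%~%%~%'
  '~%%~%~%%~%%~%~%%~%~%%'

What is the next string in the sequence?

Each term (from the third on) is the previous term followed by the one before it: term 3 = ~%·% = ~%%.
The next term joins ~%%~%~%%~%%~%~%%~%~%% and ~%%~%~%%~%%~%.

~%%~%~%%~%%~%~%%~%~%%~%%~%~%%~%%~%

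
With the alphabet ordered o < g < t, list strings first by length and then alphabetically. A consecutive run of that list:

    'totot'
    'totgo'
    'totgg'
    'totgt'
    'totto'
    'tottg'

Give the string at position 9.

Advancing 3 positions from tottg through tottg → tottt → tgooo reaches term 9.

tgoog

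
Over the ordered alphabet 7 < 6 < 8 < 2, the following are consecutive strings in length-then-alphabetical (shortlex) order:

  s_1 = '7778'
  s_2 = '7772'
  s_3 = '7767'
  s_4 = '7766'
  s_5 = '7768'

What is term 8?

7786

Stepping forward 3 times from 7768: 7768 → 7762 → 7787, then the target.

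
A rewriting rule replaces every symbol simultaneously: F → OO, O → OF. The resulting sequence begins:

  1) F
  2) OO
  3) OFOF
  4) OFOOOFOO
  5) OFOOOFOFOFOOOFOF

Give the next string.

Applying the rule to each of the 16 symbols of OFOOOFOFOFOOOFOF gives the pieces OF OO OF OF OF OO OF OO OF OO OF OF OF OO OF OO, which concatenate to the answer.

OFOOOFOFOFOOOFOOOFOOOFOFOFOOOFOO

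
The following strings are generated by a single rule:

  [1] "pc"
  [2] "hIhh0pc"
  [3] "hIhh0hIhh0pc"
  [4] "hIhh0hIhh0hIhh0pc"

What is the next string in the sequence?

hIhh0hIhh0hIhh0hIhh0pc

Every step adds hIhh0 at the front: s(k+1) = hIhh0·s(k).
One more step from hIhh0hIhh0hIhh0pc gives the answer.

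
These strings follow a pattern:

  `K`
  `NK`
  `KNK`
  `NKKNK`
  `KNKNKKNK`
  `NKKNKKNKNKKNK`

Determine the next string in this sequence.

This is a Fibonacci-style word recurrence s(k) = s(k−2)·s(k−1): e.g. K·NK = KNK.
The next term joins KNKNKKNK and NKKNKKNKNKKNK.

KNKNKKNKNKKNKKNKNKKNK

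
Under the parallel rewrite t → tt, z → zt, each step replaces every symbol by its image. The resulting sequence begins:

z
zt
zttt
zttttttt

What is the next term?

Expanding zttttttt: z→zt, t→tt, t→tt, t→tt, t→tt, t→tt, t→tt, t→tt. Concatenated: zt tt tt tt tt tt tt tt.

zttttttttttttttt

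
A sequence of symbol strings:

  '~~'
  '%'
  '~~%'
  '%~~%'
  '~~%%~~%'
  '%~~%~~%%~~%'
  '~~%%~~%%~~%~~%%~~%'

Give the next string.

This is a Fibonacci-style word recurrence s(k) = s(k−2)·s(k−1): e.g. ~~·% = ~~%.
Continuing: %~~%~~%%~~% · ~~%%~~%%~~%~~%%~~% gives term 8.

%~~%~~%%~~%~~%%~~%%~~%~~%%~~%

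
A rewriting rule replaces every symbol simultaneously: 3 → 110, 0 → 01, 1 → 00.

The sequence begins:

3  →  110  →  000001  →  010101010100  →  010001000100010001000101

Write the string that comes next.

010001010100010101000101010001010100010101000100

Replace each of the 24 characters of 010001000100010001000101 in place — 01 00 01 01 01 00 01 01 01 00 01 01 01 00 01 01 01 00 01 01 01 00 01 00 — and concatenate.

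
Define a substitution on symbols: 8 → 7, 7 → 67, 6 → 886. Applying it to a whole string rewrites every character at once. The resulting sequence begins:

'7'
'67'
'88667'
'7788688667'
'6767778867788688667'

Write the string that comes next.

88667886676767778866767778867788688667

φ(6767778867788688667) expands symbol-by-symbol to 886 67 886 67 67 67 7 7 886 67 67 7 7 886 7 7 886 886 67; joining the 19 pieces gives the next term.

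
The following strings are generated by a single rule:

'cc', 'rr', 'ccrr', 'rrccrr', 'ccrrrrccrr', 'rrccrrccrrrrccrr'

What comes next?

ccrrrrccrrrrccrrccrrrrccrr

From term 3 onward, concatenate the second-to-last term with the last: cc·rr = ccrr, rr·ccrr = rrccrr, …
So term 7 is ccrrrrccrr·rrccrrccrrrrccrr.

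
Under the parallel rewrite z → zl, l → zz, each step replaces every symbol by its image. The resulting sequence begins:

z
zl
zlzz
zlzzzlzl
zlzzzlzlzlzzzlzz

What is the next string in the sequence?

Rewriting the 16 symbols of zlzzzlzlzlzzzlzz one by one yields zl zz zl zl zl zz zl zz zl zz zl zl zl zz zl zl; concatenated:

zlzzzlzlzlzzzlzzzlzzzlzlzlzzzlzl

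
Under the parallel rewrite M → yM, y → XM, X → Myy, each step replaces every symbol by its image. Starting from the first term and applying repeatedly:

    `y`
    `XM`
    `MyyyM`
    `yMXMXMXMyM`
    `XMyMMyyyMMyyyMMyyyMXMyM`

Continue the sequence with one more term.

Applying the rule to each of the 23 symbols of XMyMMyyyMMyyyMMyyyMXMyM gives the pieces Myy yM XM yM yM XM XM XM yM yM XM XM XM yM yM XM XM XM yM Myy yM XM yM, which concatenate to the answer.

MyyyMXMyMyMXMXMXMyMyMXMXMXMyMyMXMXMXMyMMyyyMXMyM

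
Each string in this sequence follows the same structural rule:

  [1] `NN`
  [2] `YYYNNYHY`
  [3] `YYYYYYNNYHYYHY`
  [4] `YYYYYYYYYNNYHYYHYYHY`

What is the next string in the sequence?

s(k+1) = YYY·s(k)·YHY, so each term gains YYY as a prefix and YHY as a suffix.
One more step from YYYYYYYYYNNYHYYHYYHY gives the answer.

YYYYYYYYYYYYNNYHYYHYYHYYHY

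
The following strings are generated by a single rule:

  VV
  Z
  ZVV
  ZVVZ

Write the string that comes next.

From term 3 onward, concatenate the last term with the second-to-last: Z·VV = ZVV, ZVV·Z = ZVVZ, …
The next term joins ZVVZ and ZVV.

ZVVZZVV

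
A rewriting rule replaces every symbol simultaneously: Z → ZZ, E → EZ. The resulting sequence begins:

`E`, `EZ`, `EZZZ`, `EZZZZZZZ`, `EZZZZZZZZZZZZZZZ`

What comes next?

Applying the rule to each of the 16 symbols of EZZZZZZZZZZZZZZZ gives the pieces EZ ZZ ZZ ZZ ZZ ZZ ZZ ZZ ZZ ZZ ZZ ZZ ZZ ZZ ZZ ZZ, which concatenate to the answer.

EZZZZZZZZZZZZZZZZZZZZZZZZZZZZZZZ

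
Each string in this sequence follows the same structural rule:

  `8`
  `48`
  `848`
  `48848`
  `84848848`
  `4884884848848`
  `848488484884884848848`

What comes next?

4884884848848848488484884884848848

From term 3 onward, concatenate the second-to-last term with the last: 8·48 = 848, 48·848 = 48848, …
Continuing: 4884884848848 · 848488484884884848848 gives term 8.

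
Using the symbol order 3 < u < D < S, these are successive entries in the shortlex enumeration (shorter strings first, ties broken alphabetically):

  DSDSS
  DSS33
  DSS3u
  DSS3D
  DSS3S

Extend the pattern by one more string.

DSSu3

Find the rightmost character of DSS3S below S, bump it to the next letter, and reset everything to its right to 3.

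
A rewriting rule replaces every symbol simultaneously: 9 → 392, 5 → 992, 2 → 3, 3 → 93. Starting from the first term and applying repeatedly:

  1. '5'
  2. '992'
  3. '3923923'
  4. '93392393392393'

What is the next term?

Rewriting the 14 symbols of 93392393392393 one by one yields 392 93 93 392 3 93 392 93 93 392 3 93 392 93; concatenated:

3929393392393392939339239339293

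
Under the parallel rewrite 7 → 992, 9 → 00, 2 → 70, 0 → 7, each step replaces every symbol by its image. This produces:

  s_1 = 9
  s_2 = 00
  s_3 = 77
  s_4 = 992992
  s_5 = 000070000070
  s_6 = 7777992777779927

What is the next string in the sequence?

992992992992000070992992992992992000070992

Applying the rule to each of the 16 symbols of 7777992777779927 gives the pieces 992 992 992 992 00 00 70 992 992 992 992 992 00 00 70 992, which concatenate to the answer.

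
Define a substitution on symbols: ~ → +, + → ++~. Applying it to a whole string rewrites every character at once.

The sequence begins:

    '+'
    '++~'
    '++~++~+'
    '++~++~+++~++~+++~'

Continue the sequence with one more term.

++~++~+++~++~+++~++~++~+++~++~+++~++~++~+

Replace each of the 17 characters of ++~++~+++~++~+++~ in place — ++~ ++~ + ++~ ++~ + ++~ ++~ ++~ + ++~ ++~ + ++~ ++~ ++~ + — and concatenate.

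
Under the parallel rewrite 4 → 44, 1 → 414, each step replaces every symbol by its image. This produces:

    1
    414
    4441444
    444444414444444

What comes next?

4444444444444441444444444444444

φ(444444414444444) expands symbol-by-symbol to 44 44 44 44 44 44 44 414 44 44 44 44 44 44 44; joining the 15 pieces gives the next term.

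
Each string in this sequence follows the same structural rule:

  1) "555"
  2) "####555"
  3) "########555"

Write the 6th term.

####################555

Every step adds #### at the front: s(k+1) = ####·s(k).
From ########555, 3 further steps: ########555 → ############555 → ################555 → (answer).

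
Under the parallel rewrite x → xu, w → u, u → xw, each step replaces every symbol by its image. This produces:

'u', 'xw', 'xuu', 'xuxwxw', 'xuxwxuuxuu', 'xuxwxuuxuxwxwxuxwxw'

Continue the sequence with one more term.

Rewriting the 19 symbols of xuxwxuuxuxwxwxuxwxw one by one yields xu xw xu u xu xw xw xu xw xu u xu u xu xw xu u xu u; concatenated:

xuxwxuuxuxwxwxuxwxuuxuuxuxwxuuxuu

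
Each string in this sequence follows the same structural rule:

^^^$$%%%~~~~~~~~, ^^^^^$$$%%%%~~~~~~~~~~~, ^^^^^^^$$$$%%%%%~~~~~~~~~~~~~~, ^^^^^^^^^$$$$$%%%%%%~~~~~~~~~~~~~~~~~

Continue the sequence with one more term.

Term n consists of 2n-1 ^'s, followed by n $'s, followed by n+1 %'s, followed by 3n+2 ~'s, where the shown terms are n = 2, 3, 4, 5.
Setting n = 6 gives 11, 6, 7, 20 characters in each block.

^^^^^^^^^^^$$$$$$%%%%%%%~~~~~~~~~~~~~~~~~~~~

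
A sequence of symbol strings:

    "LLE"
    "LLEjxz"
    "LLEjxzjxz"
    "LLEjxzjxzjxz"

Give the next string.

LLEjxzjxzjxzjxz

Each term is the previous one with jxz appended.
One more step from LLEjxzjxzjxz gives the answer.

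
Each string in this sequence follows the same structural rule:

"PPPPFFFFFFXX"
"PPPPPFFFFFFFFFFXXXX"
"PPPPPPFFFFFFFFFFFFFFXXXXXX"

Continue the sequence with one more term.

PPPPPPPFFFFFFFFFFFFFFFFFFXXXXXXXX

The n-th term is n+3 P's then 4n+2 F's then 2n X's (n = 1, 2, …).
For the next term, n = 4, so the run lengths are 7, 18, 8.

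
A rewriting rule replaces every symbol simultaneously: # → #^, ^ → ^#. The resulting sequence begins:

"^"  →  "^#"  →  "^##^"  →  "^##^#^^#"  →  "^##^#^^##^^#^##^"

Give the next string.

Rewriting the 16 symbols of ^##^#^^##^^#^##^ one by one yields ^# #^ #^ ^# #^ ^# ^# #^ #^ ^# ^# #^ ^# #^ #^ ^#; concatenated:

^##^#^^##^^#^##^#^^#^##^^##^#^^#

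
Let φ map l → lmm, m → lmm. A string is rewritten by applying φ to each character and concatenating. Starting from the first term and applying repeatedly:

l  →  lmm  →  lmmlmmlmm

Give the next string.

Apply φ to lmmlmmlmm symbol by symbol: l→lmm, m→lmm, m→lmm, l→lmm, m→lmm, m→lmm, l→lmm, m→lmm, m→lmm; joined: lmm lmm lmm lmm lmm lmm lmm lmm lmm.

lmmlmmlmmlmmlmmlmmlmmlmmlmm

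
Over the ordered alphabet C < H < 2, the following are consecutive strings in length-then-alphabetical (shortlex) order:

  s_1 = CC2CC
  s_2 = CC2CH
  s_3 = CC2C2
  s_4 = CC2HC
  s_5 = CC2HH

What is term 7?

Stepping forward 2 times from CC2HH: CC2HH → CC2H2, then the target.

CC22C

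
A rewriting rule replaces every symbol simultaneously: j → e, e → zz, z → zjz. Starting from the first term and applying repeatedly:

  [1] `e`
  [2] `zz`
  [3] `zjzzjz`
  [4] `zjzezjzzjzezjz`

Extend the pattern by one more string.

zjzezjzzzzjzezjzzjzezjzzzzjzezjz

Replace each of the 14 characters of zjzezjzzjzezjz in place — zjz e zjz zz zjz e zjz zjz e zjz zz zjz e zjz — and concatenate.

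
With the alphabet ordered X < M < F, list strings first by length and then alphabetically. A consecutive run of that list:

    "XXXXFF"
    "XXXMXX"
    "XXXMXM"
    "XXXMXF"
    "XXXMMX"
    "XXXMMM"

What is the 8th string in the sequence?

XXXMFX

Stepping forward 2 times from XXXMMM: XXXMMM → XXXMMF, then the target.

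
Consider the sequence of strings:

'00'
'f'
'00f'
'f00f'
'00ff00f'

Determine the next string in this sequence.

f00f00ff00f

Each term (from the third on) is the two preceding terms concatenated in order: term 3 = 00·f = 00f.
The next term joins f00f and 00ff00f.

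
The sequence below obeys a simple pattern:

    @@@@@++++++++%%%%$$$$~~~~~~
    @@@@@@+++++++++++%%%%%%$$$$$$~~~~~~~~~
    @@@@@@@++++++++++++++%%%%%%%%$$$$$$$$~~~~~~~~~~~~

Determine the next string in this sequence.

Reading off run lengths: @ runs 5, 6, 7; + runs 8, 11, 14; % runs 4, 6, 8; $ runs 4, 6, 8; ~ runs 6, 9, 12 — each is linear in n, where the shown terms are n = 2, 3, 4.
Setting n = 5 gives 8, 17, 10, 10, 15 characters in each block.

@@@@@@@@+++++++++++++++++%%%%%%%%%%$$$$$$$$$$~~~~~~~~~~~~~~~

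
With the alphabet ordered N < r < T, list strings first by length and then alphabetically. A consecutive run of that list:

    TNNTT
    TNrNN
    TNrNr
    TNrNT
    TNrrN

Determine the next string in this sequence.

The successor of TNrrN increments the rightmost position that isn't already T and resets every position after it to N.

TNrrr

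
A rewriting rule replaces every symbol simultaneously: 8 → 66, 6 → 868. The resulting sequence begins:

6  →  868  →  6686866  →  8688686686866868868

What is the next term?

Applying the rule to each of the 19 symbols of 8688686686866868868 gives the pieces 66 868 66 66 868 66 868 868 66 868 66 868 868 66 868 66 66 868 66, which concatenate to the answer.

66868666686866868868668686686886866868666686866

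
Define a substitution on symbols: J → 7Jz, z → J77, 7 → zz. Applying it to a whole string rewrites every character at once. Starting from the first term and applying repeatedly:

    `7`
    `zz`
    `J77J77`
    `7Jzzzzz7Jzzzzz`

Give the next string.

Applying the rule to each of the 14 symbols of 7Jzzzzz7Jzzzzz gives the pieces zz 7Jz J77 J77 J77 J77 J77 zz 7Jz J77 J77 J77 J77 J77, which concatenate to the answer.

zz7JzJ77J77J77J77J77zz7JzJ77J77J77J77J77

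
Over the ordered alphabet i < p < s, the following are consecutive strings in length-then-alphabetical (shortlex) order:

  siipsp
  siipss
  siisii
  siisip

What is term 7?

siispp

Stepping forward 3 times from siisip: siisip → siisis → siispi, then the target.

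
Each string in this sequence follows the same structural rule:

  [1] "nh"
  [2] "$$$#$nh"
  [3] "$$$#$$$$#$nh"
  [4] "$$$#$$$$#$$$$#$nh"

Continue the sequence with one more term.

Each term is the previous one with $$$#$ prepended.
One more step from $$$#$$$$#$$$$#$nh gives the answer.

$$$#$$$$#$$$$#$$$$#$nh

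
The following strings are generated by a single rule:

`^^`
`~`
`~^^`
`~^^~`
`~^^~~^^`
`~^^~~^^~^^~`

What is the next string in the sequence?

From term 3 onward, concatenate the last term with the second-to-last: ~·^^ = ~^^, ~^^·~ = ~^^~, …
So term 7 is ~^^~~^^~^^~·~^^~~^^.

~^^~~^^~^^~~^^~~^^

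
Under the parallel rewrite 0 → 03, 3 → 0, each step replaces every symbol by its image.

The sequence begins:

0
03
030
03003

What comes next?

03003030

Rewriting each symbol of 03003: 0→03, 3→0, 0→03, 0→03, 3→0, which concatenates to 03 0 03 03 0.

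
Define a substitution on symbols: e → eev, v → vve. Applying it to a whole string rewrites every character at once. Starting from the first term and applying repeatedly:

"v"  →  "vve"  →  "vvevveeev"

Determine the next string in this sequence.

vvevveeevvvevveeeveeveevvve

Rewriting each symbol of vvevveeev: v→vve, v→vve, e→eev, v→vve, v→vve, e→eev, e→eev, e→eev, v→vve, which concatenates to vve vve eev vve vve eev eev eev vve.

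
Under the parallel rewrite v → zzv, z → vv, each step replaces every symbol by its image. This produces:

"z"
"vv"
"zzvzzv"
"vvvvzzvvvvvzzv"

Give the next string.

φ(vvvvzzvvvvvzzv) expands symbol-by-symbol to zzv zzv zzv zzv vv vv zzv zzv zzv zzv zzv vv vv zzv; joining the 14 pieces gives the next term.

zzvzzvzzvzzvvvvvzzvzzvzzvzzvzzvvvvvzzv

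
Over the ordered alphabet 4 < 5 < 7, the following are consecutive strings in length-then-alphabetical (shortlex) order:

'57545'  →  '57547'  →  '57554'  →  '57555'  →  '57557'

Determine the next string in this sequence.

57574

Treat 57557 as a base-3 numeral over the given alphabet and add one, carrying through any trailing 7's.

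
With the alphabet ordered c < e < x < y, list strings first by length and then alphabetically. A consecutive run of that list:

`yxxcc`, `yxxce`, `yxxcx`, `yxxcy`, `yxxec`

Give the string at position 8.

Stepping forward 3 times from yxxec: yxxec → yxxee → yxxex, then the target.

yxxey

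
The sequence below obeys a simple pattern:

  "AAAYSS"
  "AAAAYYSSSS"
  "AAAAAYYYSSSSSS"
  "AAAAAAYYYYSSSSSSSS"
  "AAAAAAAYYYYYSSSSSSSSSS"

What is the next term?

Each string has the form A^{n+2} Y^{n} S^{2n} (n = 1, 2, …).
At n = 6 the blocks have lengths 8, 6, 12.

AAAAAAAAYYYYYYSSSSSSSSSSSS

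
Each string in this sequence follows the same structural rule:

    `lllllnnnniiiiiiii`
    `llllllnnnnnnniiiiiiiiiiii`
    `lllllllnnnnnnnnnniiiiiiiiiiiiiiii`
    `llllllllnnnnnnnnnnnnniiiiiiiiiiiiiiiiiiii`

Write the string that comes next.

Reading off run lengths: l runs 5, 6, 7, 8; n runs 4, 7, 10, 13; i runs 8, 12, 16, 20 — each is linear in n, where the shown terms are n = 2, 3, 4, 5.
At n = 6 the blocks have lengths 9, 16, 24.

lllllllllnnnnnnnnnnnnnnnniiiiiiiiiiiiiiiiiiiiiiii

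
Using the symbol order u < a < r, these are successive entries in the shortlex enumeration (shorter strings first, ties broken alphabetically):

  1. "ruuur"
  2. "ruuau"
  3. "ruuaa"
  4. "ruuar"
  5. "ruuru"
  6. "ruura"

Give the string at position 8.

ruauu

Continuing the enumeration 2 steps past ruura: ruura → ruurr → (answer).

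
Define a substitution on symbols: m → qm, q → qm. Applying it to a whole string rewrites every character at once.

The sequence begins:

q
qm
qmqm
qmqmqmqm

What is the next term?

Rewriting each symbol of qmqmqmqm: q→qm, m→qm, q→qm, m→qm, q→qm, m→qm, q→qm, m→qm, which concatenates to qm qm qm qm qm qm qm qm.

qmqmqmqmqmqmqmqm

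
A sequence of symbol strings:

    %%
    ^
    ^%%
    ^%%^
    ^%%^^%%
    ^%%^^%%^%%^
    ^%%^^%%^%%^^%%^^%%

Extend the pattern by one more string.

From term 3 onward, concatenate the last term with the second-to-last: ^·%% = ^%%, ^%%·^ = ^%%^, …
Continuing: ^%%^^%%^%%^^%%^^%% · ^%%^^%%^%%^ gives term 8.

^%%^^%%^%%^^%%^^%%^%%^^%%^%%^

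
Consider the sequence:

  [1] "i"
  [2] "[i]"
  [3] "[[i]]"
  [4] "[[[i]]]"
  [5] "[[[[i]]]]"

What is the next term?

[[[[[i]]]]]

Each term wraps the previous one in [ on the left and ] on the right.
So the next term is [·[[[[i]]]]·].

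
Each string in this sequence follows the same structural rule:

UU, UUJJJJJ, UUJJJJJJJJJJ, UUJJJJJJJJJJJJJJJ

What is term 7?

Each term is the previous one with JJJJJ appended.
From UUJJJJJJJJJJJJJJJ, 3 further steps: UUJJJJJJJJJJJJJJJ → UUJJJJJJJJJJJJJJJJJJJJ → UUJJJJJJJJJJJJJJJJJJJJJJJJJ → (answer).

UUJJJJJJJJJJJJJJJJJJJJJJJJJJJJJJ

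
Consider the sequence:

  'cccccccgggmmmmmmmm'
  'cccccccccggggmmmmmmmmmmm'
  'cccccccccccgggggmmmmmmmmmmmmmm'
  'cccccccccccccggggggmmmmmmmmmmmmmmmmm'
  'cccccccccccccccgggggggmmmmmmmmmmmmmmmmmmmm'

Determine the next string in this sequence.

cccccccccccccccccggggggggmmmmmmmmmmmmmmmmmmmmmmm

The n-th term is 2n+1 c's then n g's then 3n-1 m's, where the shown terms are n = 3, 4, 5, 6, 7.
For the next term, n = 8, so the run lengths are 17, 8, 23.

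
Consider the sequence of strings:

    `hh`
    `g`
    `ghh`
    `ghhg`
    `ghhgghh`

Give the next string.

ghhgghhghhg

Each term (from the third on) is the previous term followed by the one before it: term 3 = g·hh = ghh.
Continuing: ghhgghh · ghhg gives term 6.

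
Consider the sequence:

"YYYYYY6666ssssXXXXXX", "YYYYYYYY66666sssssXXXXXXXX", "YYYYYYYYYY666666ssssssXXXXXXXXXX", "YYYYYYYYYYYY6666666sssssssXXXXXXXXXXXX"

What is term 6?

Reading off run lengths: Y runs 6, 8, 10, 12; 6 runs 4, 5, 6, 7; s runs 4, 5, 6, 7; X runs 6, 8, 10, 12 — each is linear in n, where the shown terms are n = 3, 4, 5, 6.
At n = 8 the blocks have lengths 16, 9, 9, 16.

YYYYYYYYYYYYYYYY666666666sssssssssXXXXXXXXXXXXXXXX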